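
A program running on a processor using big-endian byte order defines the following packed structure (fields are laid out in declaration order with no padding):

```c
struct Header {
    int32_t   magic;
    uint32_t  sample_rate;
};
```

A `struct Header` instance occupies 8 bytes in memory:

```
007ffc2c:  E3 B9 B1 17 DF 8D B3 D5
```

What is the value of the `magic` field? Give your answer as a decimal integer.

`magic` is the first field, at byte offset 0, occupying 4 bytes.
Bytes at offsets 0..3: E3 B9 B1 17.
Big-endian: lowest address holds the most-significant byte.
The bytes are already most-significant first: 0xE3B9B117.
Top bit is set, so as a signed 32-bit value this is 0xE3B9B117 − 2^32 = -474369769.

-474369769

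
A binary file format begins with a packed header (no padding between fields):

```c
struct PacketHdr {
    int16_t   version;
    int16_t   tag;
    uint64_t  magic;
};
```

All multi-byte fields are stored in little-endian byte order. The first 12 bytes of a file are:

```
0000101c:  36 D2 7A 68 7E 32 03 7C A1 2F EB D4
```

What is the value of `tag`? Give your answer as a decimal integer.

`tag` follows `version` (2 bytes), so it starts at byte offset 2 and occupies 2 bytes.
Bytes at offsets 2..3: 7A 68.
Little-endian: lowest address holds the least-significant byte.
Reassemble most-significant byte first: 68 7A → 0x687A.
0x687A = 26746.

26746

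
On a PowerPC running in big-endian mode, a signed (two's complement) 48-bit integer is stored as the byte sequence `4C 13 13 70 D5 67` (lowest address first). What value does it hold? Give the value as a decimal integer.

83644814251367

In big-endian order the high byte comes first in memory.
The bytes are already most-significant first: 0x4C131370D567.
0x4C131370D567 = 83644814251367.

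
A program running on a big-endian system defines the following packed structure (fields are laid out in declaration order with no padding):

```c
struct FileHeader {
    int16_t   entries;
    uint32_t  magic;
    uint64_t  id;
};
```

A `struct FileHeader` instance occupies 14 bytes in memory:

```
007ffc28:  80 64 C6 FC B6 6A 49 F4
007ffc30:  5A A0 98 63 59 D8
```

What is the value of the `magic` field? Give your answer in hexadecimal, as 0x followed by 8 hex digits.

0xC6FCB66A

`magic` follows `entries` (2 bytes), so it starts at byte offset 2 and occupies 4 bytes.
Bytes at offsets 2..5: C6 FC B6 6A.
Big-endian: lowest address holds the most-significant byte.
The bytes are already most-significant first: 0xC6FCB66A.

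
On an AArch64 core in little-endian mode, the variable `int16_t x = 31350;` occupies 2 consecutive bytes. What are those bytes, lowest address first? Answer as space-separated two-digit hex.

76 7A

31350 in hexadecimal, padded to 16 bits, is 0x7A76.
Split into bytes (most-significant first): 7A 76.
Little-endian stores the least-significant byte at the lowest address.
So at ascending addresses the bytes are 76 7A.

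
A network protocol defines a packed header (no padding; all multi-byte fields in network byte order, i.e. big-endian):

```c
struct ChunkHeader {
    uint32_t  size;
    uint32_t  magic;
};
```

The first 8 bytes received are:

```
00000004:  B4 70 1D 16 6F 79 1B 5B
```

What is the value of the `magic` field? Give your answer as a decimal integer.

`magic` follows `size` (4 bytes), so it starts at byte offset 4 and occupies 4 bytes.
Bytes at offsets 4..7: 6F 79 1B 5B.
Big-endian stores the most-significant byte at the lowest address.
The bytes are already most-significant first: 0x6F791B5B.
0x6F791B5B = 1870207835.

1870207835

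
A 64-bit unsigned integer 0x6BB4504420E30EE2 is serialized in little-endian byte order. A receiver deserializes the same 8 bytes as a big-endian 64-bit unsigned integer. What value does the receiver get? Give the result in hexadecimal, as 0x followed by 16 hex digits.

Stored little-endian, the bytes at ascending addresses are E2 0E E3 20 44 50 B4 6B.
Read back as big-endian, the last byte is least significant, giving 0xE20EE3204450B46B.

0xE20EE3204450B46B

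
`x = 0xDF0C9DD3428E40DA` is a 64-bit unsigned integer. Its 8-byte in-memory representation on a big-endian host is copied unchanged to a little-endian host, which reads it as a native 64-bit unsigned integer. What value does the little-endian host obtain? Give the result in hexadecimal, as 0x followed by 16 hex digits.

0xDA408E42D39D0CDF

Stored big-endian, the bytes at ascending addresses are DF 0C 9D D3 42 8E 40 DA.
Read back as little-endian, the first byte is least significant, giving 0xDA408E42D39D0CDF.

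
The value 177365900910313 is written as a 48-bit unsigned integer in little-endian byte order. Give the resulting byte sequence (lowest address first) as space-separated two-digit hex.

177365900910313 in hexadecimal, padded to 48 bits, is 0xA1503784DEE9.
Split into bytes (most-significant first): A1 50 37 84 DE E9.
Little-endian: lowest address holds the least-significant byte.
So at ascending addresses the bytes are E9 DE 84 37 50 A1.

E9 DE 84 37 50 A1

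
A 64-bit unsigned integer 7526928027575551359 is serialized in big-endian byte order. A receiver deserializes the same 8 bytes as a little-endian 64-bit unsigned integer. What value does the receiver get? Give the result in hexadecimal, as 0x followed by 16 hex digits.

0x7F85926529057568

7526928027575551359 in 64-bit hexadecimal is 0x687505296592857F.
Stored big-endian, the bytes at ascending addresses are 68 75 05 29 65 92 85 7F.
Read back as little-endian, the first byte is least significant, giving 0x7F85926529057568.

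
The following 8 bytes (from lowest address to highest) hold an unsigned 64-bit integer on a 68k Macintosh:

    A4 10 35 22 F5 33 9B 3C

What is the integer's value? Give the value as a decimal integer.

11822007446106512188

Big-endian stores the most-significant byte at the lowest address.
The bytes are already most-significant first: 0xA4103522F5339B3C.
0xA4103522F5339B3C = 11822007446106512188.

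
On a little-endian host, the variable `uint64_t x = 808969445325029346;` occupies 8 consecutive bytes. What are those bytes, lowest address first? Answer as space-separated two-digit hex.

E2 3F BE A6 6C 09 3A 0B

808969445325029346 in hexadecimal, padded to 64 bits, is 0x0B3A096CA6BE3FE2.
Split into bytes (most-significant first): 0B 3A 09 6C A6 BE 3F E2.
Little-endian: lowest address holds the least-significant byte.
So at ascending addresses the bytes are E2 3F BE A6 6C 09 3A 0B.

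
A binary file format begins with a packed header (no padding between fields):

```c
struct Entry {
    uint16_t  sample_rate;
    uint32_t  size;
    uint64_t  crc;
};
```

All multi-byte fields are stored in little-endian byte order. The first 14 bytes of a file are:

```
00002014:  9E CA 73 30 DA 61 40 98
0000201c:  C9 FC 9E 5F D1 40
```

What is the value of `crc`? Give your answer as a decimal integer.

`crc` follows `sample_rate` (2 B), `size` (4 B), so it starts at offset 2 + 4 = 6 and occupies 8 bytes.
Bytes at offsets 6..13: 40 98 C9 FC 9E 5F D1 40.
Little-endian: lowest address holds the least-significant byte.
Reassemble most-significant byte first: 40 D1 5F 9E FC C9 98 40 → 0x40D15F9EFCC99840.
0x40D15F9EFCC99840 = 4670619425010456640.

4670619425010456640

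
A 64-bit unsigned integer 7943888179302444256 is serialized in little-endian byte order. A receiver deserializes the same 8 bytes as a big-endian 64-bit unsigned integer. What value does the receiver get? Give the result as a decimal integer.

16153496958929747566

7943888179302444256 in 64-bit hexadecimal is 0x6E3E5C35E6BF2CE0.
Stored little-endian, the bytes at ascending addresses are E0 2C BF E6 35 5C 3E 6E.
Read back as big-endian, the last byte is least significant, giving 0xE02CBFE6355C3E6E.
0xE02CBFE6355C3E6E = 16153496958929747566.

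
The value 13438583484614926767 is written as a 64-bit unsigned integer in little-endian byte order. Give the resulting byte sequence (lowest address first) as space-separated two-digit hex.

AF 61 E7 84 7A 70 7F BA

13438583484614926767 in hexadecimal, padded to 64 bits, is 0xBA7F707A84E761AF.
Split into bytes (most-significant first): BA 7F 70 7A 84 E7 61 AF.
In little-endian order the low byte comes first in memory.
So at ascending addresses the bytes are AF 61 E7 84 7A 70 7F BA.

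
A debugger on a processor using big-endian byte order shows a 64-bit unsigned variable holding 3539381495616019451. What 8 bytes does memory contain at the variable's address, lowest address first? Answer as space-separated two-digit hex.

3539381495616019451 in hexadecimal, padded to 64 bits, is 0x311E68B7C2C89BFB.
Split into bytes (most-significant first): 31 1E 68 B7 C2 C8 9B FB.
Big-endian: lowest address holds the most-significant byte.
So the memory order matches the most-significant-first order: 31 1E 68 B7 C2 C8 9B FB.

31 1E 68 B7 C2 C8 9B FB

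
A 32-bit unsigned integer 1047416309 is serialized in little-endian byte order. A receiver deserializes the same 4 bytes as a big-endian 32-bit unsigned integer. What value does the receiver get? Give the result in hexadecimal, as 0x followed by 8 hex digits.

1047416309 in 32-bit hexadecimal is 0x3E6E4DF5.
Stored little-endian, the bytes at ascending addresses are F5 4D 6E 3E.
Read back as big-endian, the last byte is least significant, giving 0xF54D6E3E.

0xF54D6E3E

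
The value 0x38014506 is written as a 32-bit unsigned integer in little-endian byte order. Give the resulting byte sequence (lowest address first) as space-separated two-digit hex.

06 45 01 38

Split into bytes (most-significant first): 38 01 45 06.
Little-endian: lowest address holds the least-significant byte.
So at ascending addresses the bytes are 06 45 01 38.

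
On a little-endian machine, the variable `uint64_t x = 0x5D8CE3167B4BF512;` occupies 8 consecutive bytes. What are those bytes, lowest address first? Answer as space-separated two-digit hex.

12 F5 4B 7B 16 E3 8C 5D

Split into bytes (most-significant first): 5D 8C E3 16 7B 4B F5 12.
Little-endian: lowest address holds the least-significant byte.
So at ascending addresses the bytes are 12 F5 4B 7B 16 E3 8C 5D.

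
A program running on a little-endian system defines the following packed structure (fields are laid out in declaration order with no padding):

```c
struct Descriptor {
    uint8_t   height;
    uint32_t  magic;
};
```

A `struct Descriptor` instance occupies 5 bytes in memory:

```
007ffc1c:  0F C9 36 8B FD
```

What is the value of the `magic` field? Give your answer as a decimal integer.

`magic` follows `height` (1 byte), so it starts at byte offset 1 and occupies 4 bytes.
Bytes at offsets 1..4: C9 36 8B FD.
Little-endian stores the least-significant byte at the lowest address.
Reassemble most-significant byte first: FD 8B 36 C9 → 0xFD8B36C9.
0xFD8B36C9 = 4253759177.

4253759177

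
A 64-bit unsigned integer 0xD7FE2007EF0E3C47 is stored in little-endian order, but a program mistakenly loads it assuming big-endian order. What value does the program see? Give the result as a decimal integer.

5132994095075098327

Stored little-endian, the bytes at ascending addresses are 47 3C 0E EF 07 20 FE D7.
Read back as big-endian, the last byte is least significant, giving 0x473C0EEF0720FED7.
0x473C0EEF0720FED7 = 5132994095075098327.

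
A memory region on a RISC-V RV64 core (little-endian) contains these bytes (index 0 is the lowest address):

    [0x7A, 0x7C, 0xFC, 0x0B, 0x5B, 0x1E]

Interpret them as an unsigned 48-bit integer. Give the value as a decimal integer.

33376391953530

In little-endian order the low byte comes first in memory.
Reassemble most-significant byte first: 1E 5B 0B FC 7C 7A → 0x1E5B0BFC7C7A.
0x1E5B0BFC7C7A = 33376391953530.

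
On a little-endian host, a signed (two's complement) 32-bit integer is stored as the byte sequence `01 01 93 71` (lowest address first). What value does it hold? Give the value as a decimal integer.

Little-endian: lowest address holds the least-significant byte.
Reassemble most-significant byte first: 71 93 01 01 → 0x71930101.
0x71930101 = 1905459457.

1905459457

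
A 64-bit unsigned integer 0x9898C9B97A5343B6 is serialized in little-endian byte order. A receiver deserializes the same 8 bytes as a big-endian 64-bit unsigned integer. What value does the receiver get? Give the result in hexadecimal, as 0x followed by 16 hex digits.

0xB643537AB9C99898

Stored little-endian, the bytes at ascending addresses are B6 43 53 7A B9 C9 98 98.
Read back as big-endian, the last byte is least significant, giving 0xB643537AB9C99898.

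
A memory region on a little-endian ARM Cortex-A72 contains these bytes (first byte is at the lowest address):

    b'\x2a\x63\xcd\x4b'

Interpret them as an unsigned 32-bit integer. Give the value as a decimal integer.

Little-endian stores the least-significant byte at the lowest address.
Reassemble most-significant byte first: 4B CD 63 2A → 0x4BCD632A.
0x4BCD632A = 1271751466.

1271751466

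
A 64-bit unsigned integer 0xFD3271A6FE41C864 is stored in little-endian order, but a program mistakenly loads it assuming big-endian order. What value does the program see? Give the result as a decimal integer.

Stored little-endian, the bytes at ascending addresses are 64 C8 41 FE A6 71 32 FD.
Read back as big-endian, the last byte is least significant, giving 0x64C841FEA67132FD.
0x64C841FEA67132FD = 7262126961104859901.

7262126961104859901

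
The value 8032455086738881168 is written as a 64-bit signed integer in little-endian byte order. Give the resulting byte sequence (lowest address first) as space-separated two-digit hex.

90 BA 59 F7 57 03 79 6F

8032455086738881168 in hexadecimal, padded to 64 bits, is 0x6F790357F759BA90.
Split into bytes (most-significant first): 6F 79 03 57 F7 59 BA 90.
In little-endian order the low byte comes first in memory.
So at ascending addresses the bytes are 90 BA 59 F7 57 03 79 6F.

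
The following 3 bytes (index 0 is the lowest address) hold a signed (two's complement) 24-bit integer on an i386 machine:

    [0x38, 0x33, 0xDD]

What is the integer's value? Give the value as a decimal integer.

-2280648

Little-endian stores the least-significant byte at the lowest address.
Reassemble most-significant byte first: DD 33 38 → 0xDD3338.
Top bit is set, so as a signed 24-bit value this is 0xDD3338 − 2^24 = -2280648.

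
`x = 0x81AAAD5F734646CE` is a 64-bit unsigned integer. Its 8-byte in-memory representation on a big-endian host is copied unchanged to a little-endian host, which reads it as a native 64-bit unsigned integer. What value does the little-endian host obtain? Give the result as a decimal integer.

Stored big-endian, the bytes at ascending addresses are 81 AA AD 5F 73 46 46 CE.
Read back as little-endian, the first byte is least significant, giving 0xCE4646735FADAA81.
0xCE4646735FADAA81 = 14863645081523300993.

14863645081523300993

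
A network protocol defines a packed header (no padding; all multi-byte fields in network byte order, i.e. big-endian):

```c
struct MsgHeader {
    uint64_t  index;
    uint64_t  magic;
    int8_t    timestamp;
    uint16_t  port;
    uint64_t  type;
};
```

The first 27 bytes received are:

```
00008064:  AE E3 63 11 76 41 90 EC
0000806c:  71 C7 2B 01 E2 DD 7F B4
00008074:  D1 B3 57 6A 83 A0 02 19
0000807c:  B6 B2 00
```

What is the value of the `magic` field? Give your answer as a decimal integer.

8198568933752405940

`magic` follows `index` (8 bytes), so it starts at byte offset 8 and occupies 8 bytes.
Bytes at offsets 8..15: 71 C7 2B 01 E2 DD 7F B4.
Big-endian stores the most-significant byte at the lowest address.
The bytes are already most-significant first: 0x71C72B01E2DD7FB4.
0x71C72B01E2DD7FB4 = 8198568933752405940.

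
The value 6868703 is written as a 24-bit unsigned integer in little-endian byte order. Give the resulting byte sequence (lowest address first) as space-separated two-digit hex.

DF CE 68

6868703 in hexadecimal, padded to 24 bits, is 0x68CEDF.
Split into bytes (most-significant first): 68 CE DF.
Little-endian: lowest address holds the least-significant byte.
So at ascending addresses the bytes are DF CE 68.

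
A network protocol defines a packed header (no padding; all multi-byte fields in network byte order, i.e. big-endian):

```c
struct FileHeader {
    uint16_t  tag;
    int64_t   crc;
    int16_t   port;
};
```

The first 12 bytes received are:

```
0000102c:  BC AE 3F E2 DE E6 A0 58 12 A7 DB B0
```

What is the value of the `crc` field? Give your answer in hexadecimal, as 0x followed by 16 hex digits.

0x3FE2DEE6A05812A7

`crc` follows `tag` (2 bytes), so it starts at byte offset 2 and occupies 8 bytes.
Bytes at offsets 2..9: 3F E2 DE E6 A0 58 12 A7.
Big-endian: lowest address holds the most-significant byte.
The bytes are already most-significant first: 0x3FE2DEE6A05812A7.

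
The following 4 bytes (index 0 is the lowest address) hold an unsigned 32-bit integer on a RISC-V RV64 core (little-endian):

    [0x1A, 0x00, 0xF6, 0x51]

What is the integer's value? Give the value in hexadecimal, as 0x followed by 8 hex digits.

0x51F6001A

Little-endian: lowest address holds the least-significant byte.
Reassemble most-significant byte first: 51 F6 00 1A → 0x51F6001A.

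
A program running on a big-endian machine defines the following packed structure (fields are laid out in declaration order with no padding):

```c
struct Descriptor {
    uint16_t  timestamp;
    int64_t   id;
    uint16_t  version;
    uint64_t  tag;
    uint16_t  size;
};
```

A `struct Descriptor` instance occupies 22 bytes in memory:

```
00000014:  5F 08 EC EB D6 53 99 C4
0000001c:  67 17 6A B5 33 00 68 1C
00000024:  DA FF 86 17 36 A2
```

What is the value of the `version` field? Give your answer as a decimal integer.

27317

`version` follows `timestamp` (2 B), `id` (8 B), so it starts at offset 2 + 8 = 10 and occupies 2 bytes.
Bytes at offsets 10..11: 6A B5.
Big-endian stores the most-significant byte at the lowest address.
The bytes are already most-significant first: 0x6AB5.
0x6AB5 = 27317.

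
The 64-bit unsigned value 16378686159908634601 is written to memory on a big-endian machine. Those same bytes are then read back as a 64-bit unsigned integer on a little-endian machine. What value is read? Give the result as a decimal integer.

16378686159908634601 in 64-bit hexadecimal is 0xE34CC848D0F5FFE9.
Stored big-endian, the bytes at ascending addresses are E3 4C C8 48 D0 F5 FF E9.
Read back as little-endian, the first byte is least significant, giving 0xE9FFF5D048C84CE3.
0xE9FFF5D048C84CE3 = 16861465804821515491.

16861465804821515491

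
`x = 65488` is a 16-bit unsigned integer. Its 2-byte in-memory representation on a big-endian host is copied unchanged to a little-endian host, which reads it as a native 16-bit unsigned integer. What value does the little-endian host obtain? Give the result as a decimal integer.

65488 in 16-bit hexadecimal is 0xFFD0.
Stored big-endian, the bytes at ascending addresses are FF D0.
Read back as little-endian, the first byte is least significant, giving 0xD0FF.
0xD0FF = 53503.

53503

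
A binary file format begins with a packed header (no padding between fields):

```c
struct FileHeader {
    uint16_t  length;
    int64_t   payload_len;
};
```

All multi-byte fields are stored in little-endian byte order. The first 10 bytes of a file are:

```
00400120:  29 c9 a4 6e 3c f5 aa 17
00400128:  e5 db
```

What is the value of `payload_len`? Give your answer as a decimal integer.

`payload_len` follows `length` (2 bytes), so it starts at byte offset 2 and occupies 8 bytes.
Bytes at offsets 2..9: A4 6E 3C F5 AA 17 E5 DB.
In little-endian order the low byte comes first in memory.
Reassemble most-significant byte first: DB E5 17 AA F5 3C 6E A4 → 0xDBE517AAF53C6EA4.
Top bit is set, so as a signed 64-bit value this is 0xDBE517AAF53C6EA4 − 2^64 = -2601647186710335836.

-2601647186710335836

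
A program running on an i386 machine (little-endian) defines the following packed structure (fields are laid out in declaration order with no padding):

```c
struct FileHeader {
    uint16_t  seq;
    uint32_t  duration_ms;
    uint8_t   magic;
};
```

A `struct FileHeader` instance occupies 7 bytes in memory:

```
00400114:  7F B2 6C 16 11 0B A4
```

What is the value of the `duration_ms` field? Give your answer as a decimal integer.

`duration_ms` follows `seq` (2 bytes), so it starts at byte offset 2 and occupies 4 bytes.
Bytes at offsets 2..5: 6C 16 11 0B.
Little-endian stores the least-significant byte at the lowest address.
Reassemble most-significant byte first: 0B 11 16 6C → 0x0B11166C.
0x0B11166C = 185669228.

185669228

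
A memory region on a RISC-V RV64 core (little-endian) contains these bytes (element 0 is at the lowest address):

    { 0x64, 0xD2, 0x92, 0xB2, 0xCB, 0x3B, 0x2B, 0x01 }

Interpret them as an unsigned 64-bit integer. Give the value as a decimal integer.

In little-endian order the low byte comes first in memory.
Reassemble most-significant byte first: 01 2B 3B CB B2 92 D2 64 → 0x012B3BCBB292D264.
0x012B3BCBB292D264 = 84226764096852580.

84226764096852580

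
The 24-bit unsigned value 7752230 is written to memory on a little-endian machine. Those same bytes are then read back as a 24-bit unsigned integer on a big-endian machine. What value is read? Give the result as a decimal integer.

2509430

7752230 in 24-bit hexadecimal is 0x764A26.
Stored little-endian, the bytes at ascending addresses are 26 4A 76.
Read back as big-endian, the last byte is least significant, giving 0x264A76.
0x264A76 = 2509430.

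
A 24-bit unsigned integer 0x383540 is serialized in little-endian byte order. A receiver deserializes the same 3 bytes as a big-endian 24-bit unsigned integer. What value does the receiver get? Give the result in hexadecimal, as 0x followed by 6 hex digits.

0x403538

Stored little-endian, the bytes at ascending addresses are 40 35 38.
Read back as big-endian, the last byte is least significant, giving 0x403538.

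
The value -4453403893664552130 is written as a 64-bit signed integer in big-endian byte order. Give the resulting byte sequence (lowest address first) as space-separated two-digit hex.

Two's complement of -4453403893664552130 in 64 bits: 4453403893664552130 = 0x3DCDAB3F033794C2; invert → 0xC23254C0FCC86B3D; add 1 → 0xC23254C0FCC86B3E.
Split into bytes (most-significant first): C2 32 54 C0 FC C8 6B 3E.
Big-endian: lowest address holds the most-significant byte.
So the memory order matches the most-significant-first order: C2 32 54 C0 FC C8 6B 3E.

C2 32 54 C0 FC C8 6B 3E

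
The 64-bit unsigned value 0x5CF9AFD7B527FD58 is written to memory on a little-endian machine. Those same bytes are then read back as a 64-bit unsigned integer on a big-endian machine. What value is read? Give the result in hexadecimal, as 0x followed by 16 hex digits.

Stored little-endian, the bytes at ascending addresses are 58 FD 27 B5 D7 AF F9 5C.
Read back as big-endian, the last byte is least significant, giving 0x58FD27B5D7AFF95C.

0x58FD27B5D7AFF95C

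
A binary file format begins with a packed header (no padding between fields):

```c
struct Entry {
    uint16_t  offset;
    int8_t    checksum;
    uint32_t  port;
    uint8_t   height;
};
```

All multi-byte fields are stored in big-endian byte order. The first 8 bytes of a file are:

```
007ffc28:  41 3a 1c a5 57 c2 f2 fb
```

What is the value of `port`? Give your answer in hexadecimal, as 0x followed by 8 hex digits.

0xA557C2F2

`port` follows `offset` (2 B), `checksum` (1 B), so it starts at offset 2 + 1 = 3 and occupies 4 bytes.
Bytes at offsets 3..6: A5 57 C2 F2.
Big-endian: lowest address holds the most-significant byte.
The bytes are already most-significant first: 0xA557C2F2.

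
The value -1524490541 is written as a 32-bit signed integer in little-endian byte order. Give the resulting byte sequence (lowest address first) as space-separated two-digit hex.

D3 1E 22 A5

Two's complement of -1524490541 in 32 bits: 1524490541 = 0x5ADDE12D; invert → 0xA5221ED2; add 1 → 0xA5221ED3.
Split into bytes (most-significant first): A5 22 1E D3.
Little-endian: lowest address holds the least-significant byte.
So at ascending addresses the bytes are D3 1E 22 A5.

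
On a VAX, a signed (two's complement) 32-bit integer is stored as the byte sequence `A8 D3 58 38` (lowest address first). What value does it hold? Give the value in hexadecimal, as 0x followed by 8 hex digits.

Little-endian stores the least-significant byte at the lowest address.
Reassemble most-significant byte first: 38 58 D3 A8 → 0x3858D3A8.

0x3858D3A8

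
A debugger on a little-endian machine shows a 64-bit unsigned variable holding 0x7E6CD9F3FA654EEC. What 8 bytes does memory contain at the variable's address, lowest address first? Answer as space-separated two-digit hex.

EC 4E 65 FA F3 D9 6C 7E

Split into bytes (most-significant first): 7E 6C D9 F3 FA 65 4E EC.
In little-endian order the low byte comes first in memory.
So at ascending addresses the bytes are EC 4E 65 FA F3 D9 6C 7E.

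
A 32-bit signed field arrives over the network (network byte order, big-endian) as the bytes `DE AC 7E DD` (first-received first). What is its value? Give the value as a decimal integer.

In big-endian order the high byte comes first in memory.
The bytes are already most-significant first: 0xDEAC7EDD.
Top bit is set, so as a signed 32-bit value this is 0xDEAC7EDD − 2^32 = -559120675.

-559120675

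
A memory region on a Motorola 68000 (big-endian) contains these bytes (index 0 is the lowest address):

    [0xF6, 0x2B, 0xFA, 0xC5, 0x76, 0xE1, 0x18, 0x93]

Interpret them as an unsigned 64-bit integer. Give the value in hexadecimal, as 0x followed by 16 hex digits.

Big-endian: lowest address holds the most-significant byte.
The bytes are already most-significant first: 0xF62BFAC576E11893.

0xF62BFAC576E11893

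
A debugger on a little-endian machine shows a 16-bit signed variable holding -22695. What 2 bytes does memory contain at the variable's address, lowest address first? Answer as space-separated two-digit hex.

Two's complement of -22695 in 16 bits: 22695 = 0x58A7; invert → 0xA758; add 1 → 0xA759.
Split into bytes (most-significant first): A7 59.
In little-endian order the low byte comes first in memory.
So at ascending addresses the bytes are 59 A7.

59 A7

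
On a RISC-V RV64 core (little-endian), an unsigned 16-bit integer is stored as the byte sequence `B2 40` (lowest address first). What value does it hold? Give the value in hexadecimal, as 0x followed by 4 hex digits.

Little-endian stores the least-significant byte at the lowest address.
Reassemble most-significant byte first: 40 B2 → 0x40B2.

0x40B2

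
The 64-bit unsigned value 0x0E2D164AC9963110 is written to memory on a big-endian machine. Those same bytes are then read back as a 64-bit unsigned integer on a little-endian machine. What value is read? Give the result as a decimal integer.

1166879569741229326

Stored big-endian, the bytes at ascending addresses are 0E 2D 16 4A C9 96 31 10.
Read back as little-endian, the first byte is least significant, giving 0x103196C94A162D0E.
0x103196C94A162D0E = 1166879569741229326.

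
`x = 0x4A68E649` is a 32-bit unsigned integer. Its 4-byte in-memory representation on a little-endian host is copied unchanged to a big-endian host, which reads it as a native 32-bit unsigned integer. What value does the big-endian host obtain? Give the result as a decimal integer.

1239836746

Stored little-endian, the bytes at ascending addresses are 49 E6 68 4A.
Read back as big-endian, the last byte is least significant, giving 0x49E6684A.
0x49E6684A = 1239836746.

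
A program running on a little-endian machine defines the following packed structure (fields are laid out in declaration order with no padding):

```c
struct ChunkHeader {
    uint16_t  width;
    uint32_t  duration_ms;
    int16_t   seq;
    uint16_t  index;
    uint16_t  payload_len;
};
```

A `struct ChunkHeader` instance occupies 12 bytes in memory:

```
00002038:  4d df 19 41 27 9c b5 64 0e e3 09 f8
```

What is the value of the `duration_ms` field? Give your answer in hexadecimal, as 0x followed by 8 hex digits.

`duration_ms` follows `width` (2 bytes), so it starts at byte offset 2 and occupies 4 bytes.
Bytes at offsets 2..5: 19 41 27 9C.
In little-endian order the low byte comes first in memory.
Reassemble most-significant byte first: 9C 27 41 19 → 0x9C274119.

0x9C274119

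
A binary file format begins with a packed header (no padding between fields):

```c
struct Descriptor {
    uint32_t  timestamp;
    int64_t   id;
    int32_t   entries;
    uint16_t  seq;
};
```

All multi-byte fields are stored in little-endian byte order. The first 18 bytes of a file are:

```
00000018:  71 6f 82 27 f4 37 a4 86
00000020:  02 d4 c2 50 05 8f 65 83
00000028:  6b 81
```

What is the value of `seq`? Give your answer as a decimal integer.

`seq` follows `timestamp` (4 B), `id` (8 B), `entries` (4 B), so it starts at offset 4 + 8 + 4 = 16 and occupies 2 bytes.
Bytes at offsets 16..17: 6B 81.
Little-endian stores the least-significant byte at the lowest address.
Reassemble most-significant byte first: 81 6B → 0x816B.
0x816B = 33131.

33131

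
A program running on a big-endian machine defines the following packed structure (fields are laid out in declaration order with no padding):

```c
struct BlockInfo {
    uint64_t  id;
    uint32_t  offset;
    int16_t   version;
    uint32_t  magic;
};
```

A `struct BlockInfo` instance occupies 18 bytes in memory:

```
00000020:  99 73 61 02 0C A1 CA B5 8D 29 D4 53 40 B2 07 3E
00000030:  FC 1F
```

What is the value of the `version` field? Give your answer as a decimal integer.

`version` follows `id` (8 B), `offset` (4 B), so it starts at offset 8 + 4 = 12 and occupies 2 bytes.
Bytes at offsets 12..13: 40 B2.
Big-endian: lowest address holds the most-significant byte.
The bytes are already most-significant first: 0x40B2.
0x40B2 = 16562.

16562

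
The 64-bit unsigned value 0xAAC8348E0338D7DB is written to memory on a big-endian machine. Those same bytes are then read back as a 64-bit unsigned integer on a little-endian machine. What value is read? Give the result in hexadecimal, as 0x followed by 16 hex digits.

Stored big-endian, the bytes at ascending addresses are AA C8 34 8E 03 38 D7 DB.
Read back as little-endian, the first byte is least significant, giving 0xDBD738038E34C8AA.

0xDBD738038E34C8AA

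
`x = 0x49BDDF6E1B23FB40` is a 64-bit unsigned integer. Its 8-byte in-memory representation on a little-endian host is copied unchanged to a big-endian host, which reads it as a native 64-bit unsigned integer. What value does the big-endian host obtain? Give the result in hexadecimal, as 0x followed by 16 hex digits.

0x40FB231B6EDFBD49

Stored little-endian, the bytes at ascending addresses are 40 FB 23 1B 6E DF BD 49.
Read back as big-endian, the last byte is least significant, giving 0x40FB231B6EDFBD49.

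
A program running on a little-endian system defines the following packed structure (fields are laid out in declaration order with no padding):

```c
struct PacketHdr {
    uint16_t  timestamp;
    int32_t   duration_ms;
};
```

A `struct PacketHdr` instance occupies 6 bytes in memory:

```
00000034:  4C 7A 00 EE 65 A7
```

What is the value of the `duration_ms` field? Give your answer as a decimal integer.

`duration_ms` follows `timestamp` (2 bytes), so it starts at byte offset 2 and occupies 4 bytes.
Bytes at offsets 2..5: 00 EE 65 A7.
Little-endian: lowest address holds the least-significant byte.
Reassemble most-significant byte first: A7 65 EE 00 → 0xA765EE00.
Top bit is set, so as a signed 32-bit value this is 0xA765EE00 − 2^32 = -1486492160.

-1486492160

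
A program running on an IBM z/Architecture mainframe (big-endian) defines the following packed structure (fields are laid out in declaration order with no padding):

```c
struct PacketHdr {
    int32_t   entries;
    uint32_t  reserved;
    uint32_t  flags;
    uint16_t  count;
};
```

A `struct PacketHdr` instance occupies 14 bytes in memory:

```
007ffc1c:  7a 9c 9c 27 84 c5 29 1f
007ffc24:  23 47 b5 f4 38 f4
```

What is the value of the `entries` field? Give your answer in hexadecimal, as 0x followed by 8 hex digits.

`entries` is the first field, at byte offset 0, occupying 4 bytes.
Bytes at offsets 0..3: 7A 9C 9C 27.
Big-endian stores the most-significant byte at the lowest address.
The bytes are already most-significant first: 0x7A9C9C27.

0x7A9C9C27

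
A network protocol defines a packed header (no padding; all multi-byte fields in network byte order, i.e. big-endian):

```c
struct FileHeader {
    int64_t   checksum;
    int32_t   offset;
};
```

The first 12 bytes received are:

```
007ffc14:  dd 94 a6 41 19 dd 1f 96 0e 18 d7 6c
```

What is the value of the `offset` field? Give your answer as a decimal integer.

`offset` follows `checksum` (8 bytes), so it starts at byte offset 8 and occupies 4 bytes.
Bytes at offsets 8..11: 0E 18 D7 6C.
In big-endian order the high byte comes first in memory.
The bytes are already most-significant first: 0x0E18D76C.
0x0E18D76C = 236509036.

236509036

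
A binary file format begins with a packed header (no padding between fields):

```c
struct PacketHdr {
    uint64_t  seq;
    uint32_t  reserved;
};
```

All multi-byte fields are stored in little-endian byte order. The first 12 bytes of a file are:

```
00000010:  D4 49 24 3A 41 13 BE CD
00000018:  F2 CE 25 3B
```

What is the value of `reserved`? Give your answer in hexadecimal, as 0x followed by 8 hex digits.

`reserved` follows `seq` (8 bytes), so it starts at byte offset 8 and occupies 4 bytes.
Bytes at offsets 8..11: F2 CE 25 3B.
Little-endian: lowest address holds the least-significant byte.
Reassemble most-significant byte first: 3B 25 CE F2 → 0x3B25CEF2.

0x3B25CEF2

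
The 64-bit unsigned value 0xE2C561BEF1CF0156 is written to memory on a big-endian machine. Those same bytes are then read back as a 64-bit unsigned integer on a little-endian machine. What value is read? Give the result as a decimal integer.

6197463199426659810

Stored big-endian, the bytes at ascending addresses are E2 C5 61 BE F1 CF 01 56.
Read back as little-endian, the first byte is least significant, giving 0x5601CFF1BE61C5E2.
0x5601CFF1BE61C5E2 = 6197463199426659810.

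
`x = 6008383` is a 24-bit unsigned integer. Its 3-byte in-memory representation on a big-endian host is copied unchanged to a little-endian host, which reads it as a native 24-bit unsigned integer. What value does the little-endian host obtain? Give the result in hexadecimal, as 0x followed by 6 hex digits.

6008383 in 24-bit hexadecimal is 0x5BAE3F.
Stored big-endian, the bytes at ascending addresses are 5B AE 3F.
Read back as little-endian, the first byte is least significant, giving 0x3FAE5B.

0x3FAE5B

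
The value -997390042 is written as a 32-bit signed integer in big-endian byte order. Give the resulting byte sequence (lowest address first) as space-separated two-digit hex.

Two's complement of -997390042 in 32 bits: 997390042 = 0x3B72F6DA; invert → 0xC48D0925; add 1 → 0xC48D0926.
Split into bytes (most-significant first): C4 8D 09 26.
Big-endian: lowest address holds the most-significant byte.
So the memory order matches the most-significant-first order: C4 8D 09 26.

C4 8D 09 26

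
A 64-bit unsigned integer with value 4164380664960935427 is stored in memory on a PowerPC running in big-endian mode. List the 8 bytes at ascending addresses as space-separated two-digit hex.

39 CA DA 26 A4 80 66 03

4164380664960935427 in hexadecimal, padded to 64 bits, is 0x39CADA26A4806603.
Split into bytes (most-significant first): 39 CA DA 26 A4 80 66 03.
Big-endian stores the most-significant byte at the lowest address.
So the memory order matches the most-significant-first order: 39 CA DA 26 A4 80 66 03.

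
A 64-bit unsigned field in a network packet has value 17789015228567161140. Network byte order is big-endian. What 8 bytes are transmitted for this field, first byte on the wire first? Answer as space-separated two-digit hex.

F6 DF 47 19 A2 C2 89 34

17789015228567161140 in hexadecimal, padded to 64 bits, is 0xF6DF4719A2C28934.
Split into bytes (most-significant first): F6 DF 47 19 A2 C2 89 34.
Big-endian stores the most-significant byte at the lowest address.
So the memory order matches the most-significant-first order: F6 DF 47 19 A2 C2 89 34.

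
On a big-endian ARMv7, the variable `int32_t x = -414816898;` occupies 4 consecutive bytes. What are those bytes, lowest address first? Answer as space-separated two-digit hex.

E7 46 65 7E

Two's complement of -414816898 in 32 bits: 414816898 = 0x18B99A82; invert → 0xE746657D; add 1 → 0xE746657E.
Split into bytes (most-significant first): E7 46 65 7E.
Big-endian stores the most-significant byte at the lowest address.
So the memory order matches the most-significant-first order: E7 46 65 7E.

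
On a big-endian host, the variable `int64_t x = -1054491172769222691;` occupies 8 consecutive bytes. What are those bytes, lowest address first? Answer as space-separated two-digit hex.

F1 5D B1 DD 84 4E 2F DD

Two's complement of -1054491172769222691 in 64 bits: 1054491172769222691 = 0x0EA24E227BB1D023; invert → 0xF15DB1DD844E2FDC; add 1 → 0xF15DB1DD844E2FDD.
Split into bytes (most-significant first): F1 5D B1 DD 84 4E 2F DD.
In big-endian order the high byte comes first in memory.
So the memory order matches the most-significant-first order: F1 5D B1 DD 84 4E 2F DD.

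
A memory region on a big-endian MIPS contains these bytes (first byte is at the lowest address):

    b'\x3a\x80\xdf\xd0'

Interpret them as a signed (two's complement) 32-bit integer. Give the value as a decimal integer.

981524432

In big-endian order the high byte comes first in memory.
The bytes are already most-significant first: 0x3A80DFD0.
0x3A80DFD0 = 981524432.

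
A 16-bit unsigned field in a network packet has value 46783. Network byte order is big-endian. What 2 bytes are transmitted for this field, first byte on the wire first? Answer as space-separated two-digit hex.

46783 in hexadecimal, padded to 16 bits, is 0xB6BF.
Split into bytes (most-significant first): B6 BF.
Big-endian stores the most-significant byte at the lowest address.
So the memory order matches the most-significant-first order: B6 BF.

B6 BF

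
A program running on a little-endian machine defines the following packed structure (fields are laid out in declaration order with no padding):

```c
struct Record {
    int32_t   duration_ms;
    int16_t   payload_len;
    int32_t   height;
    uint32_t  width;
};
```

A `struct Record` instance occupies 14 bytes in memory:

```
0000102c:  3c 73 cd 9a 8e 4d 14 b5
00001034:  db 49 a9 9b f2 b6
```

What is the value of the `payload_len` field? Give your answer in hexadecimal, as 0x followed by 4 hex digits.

`payload_len` follows `duration_ms` (4 bytes), so it starts at byte offset 4 and occupies 2 bytes.
Bytes at offsets 4..5: 8E 4D.
Little-endian stores the least-significant byte at the lowest address.
Reassemble most-significant byte first: 4D 8E → 0x4D8E.

0x4D8E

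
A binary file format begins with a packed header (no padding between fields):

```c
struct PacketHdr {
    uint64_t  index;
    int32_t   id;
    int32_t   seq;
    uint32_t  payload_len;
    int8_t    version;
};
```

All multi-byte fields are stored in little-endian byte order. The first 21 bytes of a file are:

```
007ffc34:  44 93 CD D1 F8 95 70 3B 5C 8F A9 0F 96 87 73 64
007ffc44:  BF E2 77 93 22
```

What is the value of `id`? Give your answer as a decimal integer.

262770524

`id` follows `index` (8 bytes), so it starts at byte offset 8 and occupies 4 bytes.
Bytes at offsets 8..11: 5C 8F A9 0F.
In little-endian order the low byte comes first in memory.
Reassemble most-significant byte first: 0F A9 8F 5C → 0x0FA98F5C.
0x0FA98F5C = 262770524.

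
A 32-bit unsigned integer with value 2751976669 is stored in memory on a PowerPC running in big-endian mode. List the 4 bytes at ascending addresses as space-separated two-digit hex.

A4 07 D4 DD

2751976669 in hexadecimal, padded to 32 bits, is 0xA407D4DD.
Split into bytes (most-significant first): A4 07 D4 DD.
Big-endian: lowest address holds the most-significant byte.
So the memory order matches the most-significant-first order: A4 07 D4 DD.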